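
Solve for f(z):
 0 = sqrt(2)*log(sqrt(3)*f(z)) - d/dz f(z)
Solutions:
 -sqrt(2)*Integral(1/(2*log(_y) + log(3)), (_y, f(z))) = C1 - z


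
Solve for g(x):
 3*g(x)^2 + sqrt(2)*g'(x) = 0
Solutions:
 g(x) = 2/(C1 + 3*sqrt(2)*x)


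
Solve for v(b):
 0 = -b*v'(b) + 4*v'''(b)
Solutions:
 v(b) = C1 + Integral(C2*airyai(2^(1/3)*b/2) + C3*airybi(2^(1/3)*b/2), b)


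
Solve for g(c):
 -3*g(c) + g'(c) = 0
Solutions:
 g(c) = C1*exp(3*c)


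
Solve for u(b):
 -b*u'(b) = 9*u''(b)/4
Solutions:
 u(b) = C1 + C2*erf(sqrt(2)*b/3)


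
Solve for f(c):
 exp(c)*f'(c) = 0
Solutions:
 f(c) = C1


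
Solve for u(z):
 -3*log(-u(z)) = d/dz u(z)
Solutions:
 -li(-u(z)) = C1 - 3*z


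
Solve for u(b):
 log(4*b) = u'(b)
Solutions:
 u(b) = C1 + b*log(b) - b + b*log(4)


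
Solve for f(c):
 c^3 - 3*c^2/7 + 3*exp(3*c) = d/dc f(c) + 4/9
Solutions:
 f(c) = C1 + c^4/4 - c^3/7 - 4*c/9 + exp(3*c)


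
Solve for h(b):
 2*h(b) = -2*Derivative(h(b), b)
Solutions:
 h(b) = C1*exp(-b)


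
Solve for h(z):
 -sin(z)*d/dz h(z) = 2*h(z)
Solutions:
 h(z) = C1*(cos(z) + 1)/(cos(z) - 1)


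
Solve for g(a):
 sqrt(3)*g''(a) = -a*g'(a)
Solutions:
 g(a) = C1 + C2*erf(sqrt(2)*3^(3/4)*a/6)


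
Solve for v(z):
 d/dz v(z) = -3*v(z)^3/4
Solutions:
 v(z) = -sqrt(2)*sqrt(-1/(C1 - 3*z))
 v(z) = sqrt(2)*sqrt(-1/(C1 - 3*z))


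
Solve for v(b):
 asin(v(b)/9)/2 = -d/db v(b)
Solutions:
 Integral(1/asin(_y/9), (_y, v(b))) = C1 - b/2


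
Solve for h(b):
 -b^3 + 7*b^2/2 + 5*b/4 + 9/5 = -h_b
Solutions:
 h(b) = C1 + b^4/4 - 7*b^3/6 - 5*b^2/8 - 9*b/5


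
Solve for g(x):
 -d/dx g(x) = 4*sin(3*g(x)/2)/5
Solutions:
 4*x/5 + log(cos(3*g(x)/2) - 1)/3 - log(cos(3*g(x)/2) + 1)/3 = C1


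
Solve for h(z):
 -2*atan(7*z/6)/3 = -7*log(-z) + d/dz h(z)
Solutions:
 h(z) = C1 + 7*z*log(-z) - 2*z*atan(7*z/6)/3 - 7*z + 2*log(49*z^2 + 36)/7


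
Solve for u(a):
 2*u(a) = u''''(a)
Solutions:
 u(a) = C1*exp(-2^(1/4)*a) + C2*exp(2^(1/4)*a) + C3*sin(2^(1/4)*a) + C4*cos(2^(1/4)*a)


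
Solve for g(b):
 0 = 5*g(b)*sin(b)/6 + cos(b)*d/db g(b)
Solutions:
 g(b) = C1*cos(b)^(5/6)


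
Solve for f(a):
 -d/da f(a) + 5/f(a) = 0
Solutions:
 f(a) = -sqrt(C1 + 10*a)
 f(a) = sqrt(C1 + 10*a)


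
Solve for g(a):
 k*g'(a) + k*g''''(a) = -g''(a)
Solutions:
 g(a) = C1 + C2*exp(2^(1/3)*a*(6^(1/3)*(sqrt(3)*sqrt(27 + 4/k^3) + 9)^(1/3)/12 - 2^(1/3)*3^(5/6)*I*(sqrt(3)*sqrt(27 + 4/k^3) + 9)^(1/3)/12 + 2/(k*(-3^(1/3) + 3^(5/6)*I)*(sqrt(3)*sqrt(27 + 4/k^3) + 9)^(1/3)))) + C3*exp(2^(1/3)*a*(6^(1/3)*(sqrt(3)*sqrt(27 + 4/k^3) + 9)^(1/3)/12 + 2^(1/3)*3^(5/6)*I*(sqrt(3)*sqrt(27 + 4/k^3) + 9)^(1/3)/12 - 2/(k*(3^(1/3) + 3^(5/6)*I)*(sqrt(3)*sqrt(27 + 4/k^3) + 9)^(1/3)))) + C4*exp(6^(1/3)*a*(-2^(1/3)*(sqrt(3)*sqrt(27 + 4/k^3) + 9)^(1/3) + 2*3^(1/3)/(k*(sqrt(3)*sqrt(27 + 4/k^3) + 9)^(1/3)))/6)


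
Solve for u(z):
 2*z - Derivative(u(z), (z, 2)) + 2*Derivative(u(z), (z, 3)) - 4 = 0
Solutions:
 u(z) = C1 + C2*z + C3*exp(z/2) + z^3/3


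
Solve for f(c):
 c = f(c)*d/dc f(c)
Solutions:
 f(c) = -sqrt(C1 + c^2)
 f(c) = sqrt(C1 + c^2)


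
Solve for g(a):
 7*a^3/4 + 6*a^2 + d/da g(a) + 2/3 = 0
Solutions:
 g(a) = C1 - 7*a^4/16 - 2*a^3 - 2*a/3


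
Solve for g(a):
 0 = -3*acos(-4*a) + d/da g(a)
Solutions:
 g(a) = C1 + 3*a*acos(-4*a) + 3*sqrt(1 - 16*a^2)/4


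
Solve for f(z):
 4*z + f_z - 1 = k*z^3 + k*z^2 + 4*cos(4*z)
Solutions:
 f(z) = C1 + k*z^4/4 + k*z^3/3 - 2*z^2 + z + sin(4*z)


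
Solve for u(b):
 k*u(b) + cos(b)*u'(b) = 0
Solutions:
 u(b) = C1*exp(k*(log(sin(b) - 1) - log(sin(b) + 1))/2)


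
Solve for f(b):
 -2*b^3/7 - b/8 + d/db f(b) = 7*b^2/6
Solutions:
 f(b) = C1 + b^4/14 + 7*b^3/18 + b^2/16


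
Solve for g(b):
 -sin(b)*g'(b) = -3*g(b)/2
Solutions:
 g(b) = C1*(cos(b) - 1)^(3/4)/(cos(b) + 1)^(3/4)


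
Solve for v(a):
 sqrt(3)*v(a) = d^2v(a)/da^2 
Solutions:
 v(a) = C1*exp(-3^(1/4)*a) + C2*exp(3^(1/4)*a)


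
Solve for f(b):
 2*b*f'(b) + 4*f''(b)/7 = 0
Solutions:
 f(b) = C1 + C2*erf(sqrt(7)*b/2)


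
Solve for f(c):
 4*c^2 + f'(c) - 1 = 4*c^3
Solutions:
 f(c) = C1 + c^4 - 4*c^3/3 + c


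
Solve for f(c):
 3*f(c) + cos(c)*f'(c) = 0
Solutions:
 f(c) = C1*(sin(c) - 1)^(3/2)/(sin(c) + 1)^(3/2)


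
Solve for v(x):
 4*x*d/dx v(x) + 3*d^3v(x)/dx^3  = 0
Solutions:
 v(x) = C1 + Integral(C2*airyai(-6^(2/3)*x/3) + C3*airybi(-6^(2/3)*x/3), x)


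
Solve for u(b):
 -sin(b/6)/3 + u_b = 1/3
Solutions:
 u(b) = C1 + b/3 - 2*cos(b/6)


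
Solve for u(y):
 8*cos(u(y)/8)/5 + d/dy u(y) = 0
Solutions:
 8*y/5 - 4*log(sin(u(y)/8) - 1) + 4*log(sin(u(y)/8) + 1) = C1


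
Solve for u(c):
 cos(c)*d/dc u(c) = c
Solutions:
 u(c) = C1 + Integral(c/cos(c), c)


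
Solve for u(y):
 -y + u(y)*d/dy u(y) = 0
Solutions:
 u(y) = -sqrt(C1 + y^2)
 u(y) = sqrt(C1 + y^2)


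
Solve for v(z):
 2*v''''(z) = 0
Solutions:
 v(z) = C1 + C2*z + C3*z^2 + C4*z^3


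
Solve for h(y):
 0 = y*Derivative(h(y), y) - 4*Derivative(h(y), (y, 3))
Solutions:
 h(y) = C1 + Integral(C2*airyai(2^(1/3)*y/2) + C3*airybi(2^(1/3)*y/2), y)


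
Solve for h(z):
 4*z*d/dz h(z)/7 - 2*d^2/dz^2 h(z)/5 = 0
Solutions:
 h(z) = C1 + C2*erfi(sqrt(35)*z/7)


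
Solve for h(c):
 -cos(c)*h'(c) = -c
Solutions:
 h(c) = C1 + Integral(c/cos(c), c)


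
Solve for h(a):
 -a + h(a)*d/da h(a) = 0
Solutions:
 h(a) = -sqrt(C1 + a^2)
 h(a) = sqrt(C1 + a^2)


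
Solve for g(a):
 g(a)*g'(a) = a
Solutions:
 g(a) = -sqrt(C1 + a^2)
 g(a) = sqrt(C1 + a^2)


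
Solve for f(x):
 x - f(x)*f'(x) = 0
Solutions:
 f(x) = -sqrt(C1 + x^2)
 f(x) = sqrt(C1 + x^2)


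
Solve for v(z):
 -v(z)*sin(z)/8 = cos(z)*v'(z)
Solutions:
 v(z) = C1*cos(z)^(1/8)


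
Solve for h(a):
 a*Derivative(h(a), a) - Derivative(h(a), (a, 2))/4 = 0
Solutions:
 h(a) = C1 + C2*erfi(sqrt(2)*a)


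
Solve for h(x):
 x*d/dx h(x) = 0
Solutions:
 h(x) = C1


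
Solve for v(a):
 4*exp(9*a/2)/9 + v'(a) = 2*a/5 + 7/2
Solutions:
 v(a) = C1 + a^2/5 + 7*a/2 - 8*exp(9*a/2)/81


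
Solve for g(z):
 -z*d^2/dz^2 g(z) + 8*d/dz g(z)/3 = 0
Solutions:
 g(z) = C1 + C2*z^(11/3)


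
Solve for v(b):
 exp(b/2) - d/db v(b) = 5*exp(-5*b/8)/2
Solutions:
 v(b) = C1 + 2*exp(b/2) + 4*exp(-5*b/8)


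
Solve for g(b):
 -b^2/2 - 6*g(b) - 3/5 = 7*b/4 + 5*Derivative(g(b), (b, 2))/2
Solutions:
 g(b) = C1*sin(2*sqrt(15)*b/5) + C2*cos(2*sqrt(15)*b/5) - b^2/12 - 7*b/24 - 11/360


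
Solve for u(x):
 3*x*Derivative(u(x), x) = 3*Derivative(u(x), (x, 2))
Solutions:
 u(x) = C1 + C2*erfi(sqrt(2)*x/2)


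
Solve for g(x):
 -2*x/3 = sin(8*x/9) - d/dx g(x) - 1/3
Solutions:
 g(x) = C1 + x^2/3 - x/3 - 9*cos(8*x/9)/8


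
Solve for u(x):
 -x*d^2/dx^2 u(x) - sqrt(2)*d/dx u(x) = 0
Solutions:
 u(x) = C1 + C2*x^(1 - sqrt(2))


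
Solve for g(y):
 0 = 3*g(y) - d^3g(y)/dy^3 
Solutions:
 g(y) = C3*exp(3^(1/3)*y) + (C1*sin(3^(5/6)*y/2) + C2*cos(3^(5/6)*y/2))*exp(-3^(1/3)*y/2)


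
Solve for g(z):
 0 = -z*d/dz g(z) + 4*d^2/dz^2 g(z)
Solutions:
 g(z) = C1 + C2*erfi(sqrt(2)*z/4)


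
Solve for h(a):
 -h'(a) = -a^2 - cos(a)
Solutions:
 h(a) = C1 + a^3/3 + sin(a)


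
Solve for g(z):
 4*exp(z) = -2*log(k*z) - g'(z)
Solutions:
 g(z) = C1 - 2*z*log(k*z) + 2*z - 4*exp(z)


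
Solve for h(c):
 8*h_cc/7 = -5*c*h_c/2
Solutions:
 h(c) = C1 + C2*erf(sqrt(70)*c/8)


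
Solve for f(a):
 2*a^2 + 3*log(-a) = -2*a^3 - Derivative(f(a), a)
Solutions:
 f(a) = C1 - a^4/2 - 2*a^3/3 - 3*a*log(-a) + 3*a


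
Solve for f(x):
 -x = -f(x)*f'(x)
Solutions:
 f(x) = -sqrt(C1 + x^2)
 f(x) = sqrt(C1 + x^2)


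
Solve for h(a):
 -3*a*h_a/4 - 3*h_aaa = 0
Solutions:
 h(a) = C1 + Integral(C2*airyai(-2^(1/3)*a/2) + C3*airybi(-2^(1/3)*a/2), a)


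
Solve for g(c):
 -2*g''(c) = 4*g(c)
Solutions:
 g(c) = C1*sin(sqrt(2)*c) + C2*cos(sqrt(2)*c)


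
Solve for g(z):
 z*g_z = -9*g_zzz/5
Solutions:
 g(z) = C1 + Integral(C2*airyai(-15^(1/3)*z/3) + C3*airybi(-15^(1/3)*z/3), z)


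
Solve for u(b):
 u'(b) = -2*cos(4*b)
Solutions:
 u(b) = C1 - sin(4*b)/2


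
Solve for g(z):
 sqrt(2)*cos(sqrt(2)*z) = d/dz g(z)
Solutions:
 g(z) = C1 + sin(sqrt(2)*z)


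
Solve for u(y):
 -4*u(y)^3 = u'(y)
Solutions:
 u(y) = -sqrt(2)*sqrt(-1/(C1 - 4*y))/2
 u(y) = sqrt(2)*sqrt(-1/(C1 - 4*y))/2


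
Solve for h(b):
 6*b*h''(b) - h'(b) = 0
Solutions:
 h(b) = C1 + C2*b^(7/6)


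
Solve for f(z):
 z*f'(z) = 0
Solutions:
 f(z) = C1


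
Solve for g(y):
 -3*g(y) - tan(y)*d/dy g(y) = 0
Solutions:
 g(y) = C1/sin(y)^3


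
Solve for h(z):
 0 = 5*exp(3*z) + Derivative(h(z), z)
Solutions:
 h(z) = C1 - 5*exp(3*z)/3


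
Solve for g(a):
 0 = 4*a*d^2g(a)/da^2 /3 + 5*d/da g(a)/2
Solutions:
 g(a) = C1 + C2/a^(7/8)


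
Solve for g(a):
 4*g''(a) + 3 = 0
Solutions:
 g(a) = C1 + C2*a - 3*a^2/8


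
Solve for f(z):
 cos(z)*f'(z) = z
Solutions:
 f(z) = C1 + Integral(z/cos(z), z)


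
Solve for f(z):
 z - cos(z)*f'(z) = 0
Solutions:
 f(z) = C1 + Integral(z/cos(z), z)


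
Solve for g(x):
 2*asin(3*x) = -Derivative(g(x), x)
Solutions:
 g(x) = C1 - 2*x*asin(3*x) - 2*sqrt(1 - 9*x^2)/3


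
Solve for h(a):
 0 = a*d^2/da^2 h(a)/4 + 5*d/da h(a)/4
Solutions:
 h(a) = C1 + C2/a^4


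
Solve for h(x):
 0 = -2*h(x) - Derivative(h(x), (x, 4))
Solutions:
 h(x) = (C1*sin(2^(3/4)*x/2) + C2*cos(2^(3/4)*x/2))*exp(-2^(3/4)*x/2) + (C3*sin(2^(3/4)*x/2) + C4*cos(2^(3/4)*x/2))*exp(2^(3/4)*x/2)


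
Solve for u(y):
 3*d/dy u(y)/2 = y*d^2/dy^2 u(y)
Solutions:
 u(y) = C1 + C2*y^(5/2)


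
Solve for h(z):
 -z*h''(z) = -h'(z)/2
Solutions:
 h(z) = C1 + C2*z^(3/2)


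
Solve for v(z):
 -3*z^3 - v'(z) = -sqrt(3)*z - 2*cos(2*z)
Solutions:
 v(z) = C1 - 3*z^4/4 + sqrt(3)*z^2/2 + sin(2*z)


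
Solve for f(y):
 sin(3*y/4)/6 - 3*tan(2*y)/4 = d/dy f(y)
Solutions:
 f(y) = C1 + 3*log(cos(2*y))/8 - 2*cos(3*y/4)/9


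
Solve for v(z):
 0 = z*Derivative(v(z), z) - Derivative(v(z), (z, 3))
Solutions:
 v(z) = C1 + Integral(C2*airyai(z) + C3*airybi(z), z)


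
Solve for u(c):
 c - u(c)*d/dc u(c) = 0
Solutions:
 u(c) = -sqrt(C1 + c^2)
 u(c) = sqrt(C1 + c^2)


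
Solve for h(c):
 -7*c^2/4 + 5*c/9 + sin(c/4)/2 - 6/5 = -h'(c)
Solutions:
 h(c) = C1 + 7*c^3/12 - 5*c^2/18 + 6*c/5 + 2*cos(c/4)


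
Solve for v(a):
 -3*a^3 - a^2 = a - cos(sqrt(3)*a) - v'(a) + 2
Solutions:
 v(a) = C1 + 3*a^4/4 + a^3/3 + a^2/2 + 2*a - sqrt(3)*sin(sqrt(3)*a)/3


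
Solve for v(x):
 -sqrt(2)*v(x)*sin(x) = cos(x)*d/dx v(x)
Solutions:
 v(x) = C1*cos(x)^(sqrt(2))


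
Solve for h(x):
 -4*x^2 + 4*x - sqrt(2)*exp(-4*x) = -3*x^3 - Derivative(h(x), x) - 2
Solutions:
 h(x) = C1 - 3*x^4/4 + 4*x^3/3 - 2*x^2 - 2*x - sqrt(2)*exp(-4*x)/4


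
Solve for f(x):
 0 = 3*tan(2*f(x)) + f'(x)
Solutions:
 f(x) = -asin(C1*exp(-6*x))/2 + pi/2
 f(x) = asin(C1*exp(-6*x))/2


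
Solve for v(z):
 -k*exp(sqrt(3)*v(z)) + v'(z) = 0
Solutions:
 v(z) = sqrt(3)*(2*log(-1/(C1 + k*z)) - log(3))/6


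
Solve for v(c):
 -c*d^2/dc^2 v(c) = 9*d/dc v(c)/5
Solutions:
 v(c) = C1 + C2/c^(4/5)


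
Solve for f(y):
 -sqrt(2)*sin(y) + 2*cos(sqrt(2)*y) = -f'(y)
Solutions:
 f(y) = C1 - sqrt(2)*sin(sqrt(2)*y) - sqrt(2)*cos(y)


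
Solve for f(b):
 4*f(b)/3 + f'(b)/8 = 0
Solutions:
 f(b) = C1*exp(-32*b/3)


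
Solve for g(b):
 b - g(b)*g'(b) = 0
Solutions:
 g(b) = -sqrt(C1 + b^2)
 g(b) = sqrt(C1 + b^2)


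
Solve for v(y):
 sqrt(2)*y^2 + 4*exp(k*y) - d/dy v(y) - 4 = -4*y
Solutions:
 v(y) = C1 + sqrt(2)*y^3/3 + 2*y^2 - 4*y + 4*exp(k*y)/k


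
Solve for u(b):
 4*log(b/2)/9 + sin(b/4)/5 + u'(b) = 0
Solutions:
 u(b) = C1 - 4*b*log(b)/9 + 4*b*log(2)/9 + 4*b/9 + 4*cos(b/4)/5


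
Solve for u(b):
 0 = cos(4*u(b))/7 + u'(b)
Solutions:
 b/7 - log(sin(4*u(b)) - 1)/8 + log(sin(4*u(b)) + 1)/8 = C1


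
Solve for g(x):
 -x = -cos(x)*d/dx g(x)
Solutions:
 g(x) = C1 + Integral(x/cos(x), x)


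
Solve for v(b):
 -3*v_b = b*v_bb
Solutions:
 v(b) = C1 + C2/b^2


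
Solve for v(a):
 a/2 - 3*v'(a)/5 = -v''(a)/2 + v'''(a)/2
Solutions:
 v(a) = C1 + 5*a^2/12 + 25*a/36 + (C2*sin(sqrt(95)*a/10) + C3*cos(sqrt(95)*a/10))*exp(a/2)


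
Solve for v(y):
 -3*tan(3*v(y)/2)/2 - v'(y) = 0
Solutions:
 v(y) = -2*asin(C1*exp(-9*y/4))/3 + 2*pi/3
 v(y) = 2*asin(C1*exp(-9*y/4))/3


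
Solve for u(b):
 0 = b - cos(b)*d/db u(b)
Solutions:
 u(b) = C1 + Integral(b/cos(b), b)


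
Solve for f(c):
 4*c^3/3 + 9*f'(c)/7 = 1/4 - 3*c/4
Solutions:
 f(c) = C1 - 7*c^4/27 - 7*c^2/24 + 7*c/36


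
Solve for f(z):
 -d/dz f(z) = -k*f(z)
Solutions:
 f(z) = C1*exp(k*z)


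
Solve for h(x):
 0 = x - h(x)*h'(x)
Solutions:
 h(x) = -sqrt(C1 + x^2)
 h(x) = sqrt(C1 + x^2)


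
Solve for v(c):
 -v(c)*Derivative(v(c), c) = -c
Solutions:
 v(c) = -sqrt(C1 + c^2)
 v(c) = sqrt(C1 + c^2)


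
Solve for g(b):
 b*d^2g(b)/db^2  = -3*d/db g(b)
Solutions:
 g(b) = C1 + C2/b^2


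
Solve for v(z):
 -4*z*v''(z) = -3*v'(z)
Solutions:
 v(z) = C1 + C2*z^(7/4)


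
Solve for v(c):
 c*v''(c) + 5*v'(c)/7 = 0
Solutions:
 v(c) = C1 + C2*c^(2/7)


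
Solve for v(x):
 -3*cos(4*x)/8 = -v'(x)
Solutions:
 v(x) = C1 + 3*sin(4*x)/32


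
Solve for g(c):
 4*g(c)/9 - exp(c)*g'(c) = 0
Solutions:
 g(c) = C1*exp(-4*exp(-c)/9)


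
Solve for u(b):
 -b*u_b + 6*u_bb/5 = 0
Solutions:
 u(b) = C1 + C2*erfi(sqrt(15)*b/6)


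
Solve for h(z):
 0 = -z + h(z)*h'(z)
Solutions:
 h(z) = -sqrt(C1 + z^2)
 h(z) = sqrt(C1 + z^2)


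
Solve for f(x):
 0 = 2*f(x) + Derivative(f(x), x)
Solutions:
 f(x) = C1*exp(-2*x)


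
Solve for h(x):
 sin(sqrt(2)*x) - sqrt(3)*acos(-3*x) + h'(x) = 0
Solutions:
 h(x) = C1 + sqrt(3)*(x*acos(-3*x) + sqrt(1 - 9*x^2)/3) + sqrt(2)*cos(sqrt(2)*x)/2


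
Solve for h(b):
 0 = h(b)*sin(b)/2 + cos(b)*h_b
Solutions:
 h(b) = C1*sqrt(cos(b))


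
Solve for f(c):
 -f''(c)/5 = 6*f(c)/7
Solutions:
 f(c) = C1*sin(sqrt(210)*c/7) + C2*cos(sqrt(210)*c/7)


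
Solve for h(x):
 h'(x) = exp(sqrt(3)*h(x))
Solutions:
 h(x) = sqrt(3)*(2*log(-1/(C1 + x)) - log(3))/6


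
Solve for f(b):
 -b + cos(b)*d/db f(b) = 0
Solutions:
 f(b) = C1 + Integral(b/cos(b), b)


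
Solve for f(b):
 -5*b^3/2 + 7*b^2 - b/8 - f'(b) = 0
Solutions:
 f(b) = C1 - 5*b^4/8 + 7*b^3/3 - b^2/16


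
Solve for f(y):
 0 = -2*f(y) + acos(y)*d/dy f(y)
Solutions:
 f(y) = C1*exp(2*Integral(1/acos(y), y))


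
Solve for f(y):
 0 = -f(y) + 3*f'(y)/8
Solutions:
 f(y) = C1*exp(8*y/3)


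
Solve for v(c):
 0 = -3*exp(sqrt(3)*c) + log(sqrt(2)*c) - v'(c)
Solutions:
 v(c) = C1 + c*log(c) + c*(-1 + log(2)/2) - sqrt(3)*exp(sqrt(3)*c)


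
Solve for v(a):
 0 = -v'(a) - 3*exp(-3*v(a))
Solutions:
 v(a) = log(C1 - 9*a)/3
 v(a) = log((-3^(1/3) - 3^(5/6)*I)*(C1 - 3*a)^(1/3)/2)
 v(a) = log((-3^(1/3) + 3^(5/6)*I)*(C1 - 3*a)^(1/3)/2)


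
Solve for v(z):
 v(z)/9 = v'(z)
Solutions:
 v(z) = C1*exp(z/9)


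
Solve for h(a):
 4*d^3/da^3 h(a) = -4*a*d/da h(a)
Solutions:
 h(a) = C1 + Integral(C2*airyai(-a) + C3*airybi(-a), a)


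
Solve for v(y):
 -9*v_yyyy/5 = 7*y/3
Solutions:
 v(y) = C1 + C2*y + C3*y^2 + C4*y^3 - 7*y^5/648


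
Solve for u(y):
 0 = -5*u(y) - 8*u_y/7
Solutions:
 u(y) = C1*exp(-35*y/8)


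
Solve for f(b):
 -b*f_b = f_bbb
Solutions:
 f(b) = C1 + Integral(C2*airyai(-b) + C3*airybi(-b), b)


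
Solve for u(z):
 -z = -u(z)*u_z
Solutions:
 u(z) = -sqrt(C1 + z^2)
 u(z) = sqrt(C1 + z^2)


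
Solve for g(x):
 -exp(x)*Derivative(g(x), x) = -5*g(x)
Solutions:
 g(x) = C1*exp(-5*exp(-x))


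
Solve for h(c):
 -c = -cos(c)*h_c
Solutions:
 h(c) = C1 + Integral(c/cos(c), c)


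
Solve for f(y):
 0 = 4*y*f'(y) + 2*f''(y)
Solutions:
 f(y) = C1 + C2*erf(y)


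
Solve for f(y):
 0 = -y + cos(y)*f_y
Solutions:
 f(y) = C1 + Integral(y/cos(y), y)


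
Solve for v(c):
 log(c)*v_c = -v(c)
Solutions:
 v(c) = C1*exp(-li(c))


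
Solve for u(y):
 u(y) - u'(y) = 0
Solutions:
 u(y) = C1*exp(y)


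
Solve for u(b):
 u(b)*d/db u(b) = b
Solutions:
 u(b) = -sqrt(C1 + b^2)
 u(b) = sqrt(C1 + b^2)


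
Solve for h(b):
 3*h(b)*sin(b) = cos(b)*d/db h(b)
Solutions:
 h(b) = C1/cos(b)^3


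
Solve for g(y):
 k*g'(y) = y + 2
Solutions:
 g(y) = C1 + y^2/(2*k) + 2*y/k


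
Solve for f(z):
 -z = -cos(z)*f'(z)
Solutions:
 f(z) = C1 + Integral(z/cos(z), z)


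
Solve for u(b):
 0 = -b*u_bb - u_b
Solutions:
 u(b) = C1 + C2*log(b)


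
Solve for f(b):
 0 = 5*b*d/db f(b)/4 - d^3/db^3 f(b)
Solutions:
 f(b) = C1 + Integral(C2*airyai(10^(1/3)*b/2) + C3*airybi(10^(1/3)*b/2), b)


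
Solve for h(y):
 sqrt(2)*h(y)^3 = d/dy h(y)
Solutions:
 h(y) = -sqrt(2)*sqrt(-1/(C1 + sqrt(2)*y))/2
 h(y) = sqrt(2)*sqrt(-1/(C1 + sqrt(2)*y))/2


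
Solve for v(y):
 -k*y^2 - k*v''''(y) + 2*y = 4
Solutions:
 v(y) = C1 + C2*y + C3*y^2 + C4*y^3 - y^6/360 + y^5/(60*k) - y^4/(6*k)


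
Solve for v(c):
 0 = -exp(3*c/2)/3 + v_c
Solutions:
 v(c) = C1 + 2*exp(3*c/2)/9


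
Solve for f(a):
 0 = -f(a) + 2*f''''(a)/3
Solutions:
 f(a) = C1*exp(-2^(3/4)*3^(1/4)*a/2) + C2*exp(2^(3/4)*3^(1/4)*a/2) + C3*sin(2^(3/4)*3^(1/4)*a/2) + C4*cos(2^(3/4)*3^(1/4)*a/2)


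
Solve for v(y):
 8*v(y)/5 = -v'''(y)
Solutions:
 v(y) = C3*exp(-2*5^(2/3)*y/5) + (C1*sin(sqrt(3)*5^(2/3)*y/5) + C2*cos(sqrt(3)*5^(2/3)*y/5))*exp(5^(2/3)*y/5)


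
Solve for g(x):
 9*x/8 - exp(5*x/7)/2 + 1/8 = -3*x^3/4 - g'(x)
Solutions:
 g(x) = C1 - 3*x^4/16 - 9*x^2/16 - x/8 + 7*exp(5*x/7)/10


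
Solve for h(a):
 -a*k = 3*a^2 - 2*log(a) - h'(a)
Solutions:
 h(a) = C1 + a^3 + a^2*k/2 - 2*a*log(a) + 2*a


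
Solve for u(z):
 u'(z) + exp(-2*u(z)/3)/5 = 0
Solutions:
 u(z) = 3*log(-sqrt(C1 - z)) - 3*log(15) + 3*log(30)/2
 u(z) = 3*log(C1 - z)/2 - 3*log(15) + 3*log(30)/2


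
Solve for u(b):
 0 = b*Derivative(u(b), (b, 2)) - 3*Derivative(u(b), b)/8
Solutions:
 u(b) = C1 + C2*b^(11/8)


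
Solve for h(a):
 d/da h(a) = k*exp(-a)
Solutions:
 h(a) = C1 - k*exp(-a)


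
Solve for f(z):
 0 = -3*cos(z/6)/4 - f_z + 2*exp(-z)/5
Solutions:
 f(z) = C1 - 9*sin(z/6)/2 - 2*exp(-z)/5


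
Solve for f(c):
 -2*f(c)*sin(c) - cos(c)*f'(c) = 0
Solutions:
 f(c) = C1*cos(c)^2


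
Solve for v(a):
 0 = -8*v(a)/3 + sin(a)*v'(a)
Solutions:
 v(a) = C1*(cos(a) - 1)^(4/3)/(cos(a) + 1)^(4/3)


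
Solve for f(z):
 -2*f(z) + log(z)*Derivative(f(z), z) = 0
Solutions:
 f(z) = C1*exp(2*li(z))


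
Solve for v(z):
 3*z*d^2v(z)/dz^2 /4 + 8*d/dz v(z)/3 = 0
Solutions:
 v(z) = C1 + C2/z^(23/9)


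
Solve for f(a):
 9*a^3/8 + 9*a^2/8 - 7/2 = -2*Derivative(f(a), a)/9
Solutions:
 f(a) = C1 - 81*a^4/64 - 27*a^3/16 + 63*a/4


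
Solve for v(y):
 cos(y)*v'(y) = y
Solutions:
 v(y) = C1 + Integral(y/cos(y), y)


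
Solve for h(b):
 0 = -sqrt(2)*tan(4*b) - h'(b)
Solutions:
 h(b) = C1 + sqrt(2)*log(cos(4*b))/4


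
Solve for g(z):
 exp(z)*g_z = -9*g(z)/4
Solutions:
 g(z) = C1*exp(9*exp(-z)/4)


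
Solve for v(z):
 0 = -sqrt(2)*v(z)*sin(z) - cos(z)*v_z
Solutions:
 v(z) = C1*cos(z)^(sqrt(2))


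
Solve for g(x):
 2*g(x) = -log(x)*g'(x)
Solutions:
 g(x) = C1*exp(-2*li(x))


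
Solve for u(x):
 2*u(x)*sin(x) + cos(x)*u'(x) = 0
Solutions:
 u(x) = C1*cos(x)^2


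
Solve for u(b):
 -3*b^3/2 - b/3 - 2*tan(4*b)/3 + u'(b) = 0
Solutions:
 u(b) = C1 + 3*b^4/8 + b^2/6 - log(cos(4*b))/6


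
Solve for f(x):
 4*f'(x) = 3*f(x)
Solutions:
 f(x) = C1*exp(3*x/4)


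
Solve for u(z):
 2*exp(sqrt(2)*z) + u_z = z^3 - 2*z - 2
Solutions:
 u(z) = C1 + z^4/4 - z^2 - 2*z - sqrt(2)*exp(sqrt(2)*z)


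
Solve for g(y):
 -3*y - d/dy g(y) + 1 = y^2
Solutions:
 g(y) = C1 - y^3/3 - 3*y^2/2 + y


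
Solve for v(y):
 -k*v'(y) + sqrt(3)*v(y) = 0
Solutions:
 v(y) = C1*exp(sqrt(3)*y/k)


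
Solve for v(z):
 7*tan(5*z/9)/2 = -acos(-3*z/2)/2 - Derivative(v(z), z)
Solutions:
 v(z) = C1 - z*acos(-3*z/2)/2 - sqrt(4 - 9*z^2)/6 + 63*log(cos(5*z/9))/10


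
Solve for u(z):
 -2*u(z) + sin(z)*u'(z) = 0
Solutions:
 u(z) = C1*(cos(z) - 1)/(cos(z) + 1)


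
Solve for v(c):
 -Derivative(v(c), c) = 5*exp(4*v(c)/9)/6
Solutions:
 v(c) = 9*log(-(1/(C1 + 10*c))^(1/4)) + 27*log(3)/4
 v(c) = 9*log(1/(C1 + 10*c))/4 + 27*log(3)/4
 v(c) = 9*log(-I*(1/(C1 + 10*c))^(1/4)) + 27*log(3)/4
 v(c) = 9*log(I*(1/(C1 + 10*c))^(1/4)) + 27*log(3)/4


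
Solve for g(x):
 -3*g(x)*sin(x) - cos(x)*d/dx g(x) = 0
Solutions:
 g(x) = C1*cos(x)^3


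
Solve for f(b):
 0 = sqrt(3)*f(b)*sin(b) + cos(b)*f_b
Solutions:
 f(b) = C1*cos(b)^(sqrt(3))


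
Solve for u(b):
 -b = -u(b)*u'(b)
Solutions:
 u(b) = -sqrt(C1 + b^2)
 u(b) = sqrt(C1 + b^2)


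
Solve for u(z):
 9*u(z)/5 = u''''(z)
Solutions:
 u(z) = C1*exp(-sqrt(3)*5^(3/4)*z/5) + C2*exp(sqrt(3)*5^(3/4)*z/5) + C3*sin(sqrt(3)*5^(3/4)*z/5) + C4*cos(sqrt(3)*5^(3/4)*z/5)


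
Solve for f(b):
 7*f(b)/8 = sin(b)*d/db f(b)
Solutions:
 f(b) = C1*(cos(b) - 1)^(7/16)/(cos(b) + 1)^(7/16)


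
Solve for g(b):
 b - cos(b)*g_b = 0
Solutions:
 g(b) = C1 + Integral(b/cos(b), b)


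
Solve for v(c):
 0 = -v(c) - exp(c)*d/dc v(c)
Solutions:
 v(c) = C1*exp(exp(-c))


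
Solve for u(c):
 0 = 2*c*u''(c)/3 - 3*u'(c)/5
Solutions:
 u(c) = C1 + C2*c^(19/10)


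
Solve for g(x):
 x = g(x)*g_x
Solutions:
 g(x) = -sqrt(C1 + x^2)
 g(x) = sqrt(C1 + x^2)


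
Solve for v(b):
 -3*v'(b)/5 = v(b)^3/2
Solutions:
 v(b) = -sqrt(3)*sqrt(-1/(C1 - 5*b))
 v(b) = sqrt(3)*sqrt(-1/(C1 - 5*b))


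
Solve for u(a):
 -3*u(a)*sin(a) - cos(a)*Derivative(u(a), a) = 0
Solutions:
 u(a) = C1*cos(a)^3


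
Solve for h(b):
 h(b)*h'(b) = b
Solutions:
 h(b) = -sqrt(C1 + b^2)
 h(b) = sqrt(C1 + b^2)


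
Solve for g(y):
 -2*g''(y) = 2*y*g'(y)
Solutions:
 g(y) = C1 + C2*erf(sqrt(2)*y/2)


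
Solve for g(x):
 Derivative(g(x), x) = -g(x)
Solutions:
 g(x) = C1*exp(-x)


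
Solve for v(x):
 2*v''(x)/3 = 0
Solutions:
 v(x) = C1 + C2*x


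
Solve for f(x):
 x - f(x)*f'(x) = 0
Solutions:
 f(x) = -sqrt(C1 + x^2)
 f(x) = sqrt(C1 + x^2)


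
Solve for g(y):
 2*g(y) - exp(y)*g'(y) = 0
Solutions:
 g(y) = C1*exp(-2*exp(-y))


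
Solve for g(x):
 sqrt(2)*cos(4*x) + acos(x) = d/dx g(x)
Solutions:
 g(x) = C1 + x*acos(x) - sqrt(1 - x^2) + sqrt(2)*sin(4*x)/4


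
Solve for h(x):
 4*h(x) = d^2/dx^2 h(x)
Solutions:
 h(x) = C1*exp(-2*x) + C2*exp(2*x)


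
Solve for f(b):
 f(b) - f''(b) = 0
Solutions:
 f(b) = C1*exp(-b) + C2*exp(b)


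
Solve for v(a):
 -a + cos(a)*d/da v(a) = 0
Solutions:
 v(a) = C1 + Integral(a/cos(a), a)


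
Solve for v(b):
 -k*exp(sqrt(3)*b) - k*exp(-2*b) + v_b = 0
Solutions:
 v(b) = C1 + sqrt(3)*k*exp(sqrt(3)*b)/3 - k*exp(-2*b)/2


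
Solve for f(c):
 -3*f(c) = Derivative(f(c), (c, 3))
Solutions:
 f(c) = C3*exp(-3^(1/3)*c) + (C1*sin(3^(5/6)*c/2) + C2*cos(3^(5/6)*c/2))*exp(3^(1/3)*c/2)


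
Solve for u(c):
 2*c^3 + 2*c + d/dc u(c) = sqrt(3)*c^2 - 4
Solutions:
 u(c) = C1 - c^4/2 + sqrt(3)*c^3/3 - c^2 - 4*c


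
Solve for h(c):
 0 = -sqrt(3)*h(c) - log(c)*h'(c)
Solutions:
 h(c) = C1*exp(-sqrt(3)*li(c))


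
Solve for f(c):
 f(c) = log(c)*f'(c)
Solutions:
 f(c) = C1*exp(li(c))


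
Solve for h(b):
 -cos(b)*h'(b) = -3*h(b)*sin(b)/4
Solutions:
 h(b) = C1/cos(b)^(3/4)


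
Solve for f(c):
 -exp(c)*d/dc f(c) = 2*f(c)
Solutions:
 f(c) = C1*exp(2*exp(-c))


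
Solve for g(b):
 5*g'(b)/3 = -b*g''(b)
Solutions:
 g(b) = C1 + C2/b^(2/3)


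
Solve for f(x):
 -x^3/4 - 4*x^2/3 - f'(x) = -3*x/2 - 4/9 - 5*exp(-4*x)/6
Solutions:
 f(x) = C1 - x^4/16 - 4*x^3/9 + 3*x^2/4 + 4*x/9 - 5*exp(-4*x)/24


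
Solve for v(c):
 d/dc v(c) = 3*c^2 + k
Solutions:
 v(c) = C1 + c^3 + c*k


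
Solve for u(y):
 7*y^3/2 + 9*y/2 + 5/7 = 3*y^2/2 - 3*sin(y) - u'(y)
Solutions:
 u(y) = C1 - 7*y^4/8 + y^3/2 - 9*y^2/4 - 5*y/7 + 3*cos(y)


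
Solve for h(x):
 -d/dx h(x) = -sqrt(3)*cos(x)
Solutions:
 h(x) = C1 + sqrt(3)*sin(x)


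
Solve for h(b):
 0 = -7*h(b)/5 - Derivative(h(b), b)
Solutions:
 h(b) = C1*exp(-7*b/5)


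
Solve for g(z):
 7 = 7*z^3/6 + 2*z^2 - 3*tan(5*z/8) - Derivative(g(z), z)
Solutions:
 g(z) = C1 + 7*z^4/24 + 2*z^3/3 - 7*z + 24*log(cos(5*z/8))/5


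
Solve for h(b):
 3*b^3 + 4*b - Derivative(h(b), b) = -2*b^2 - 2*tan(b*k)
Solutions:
 h(b) = C1 + 3*b^4/4 + 2*b^3/3 + 2*b^2 + 2*Piecewise((-log(cos(b*k))/k, Ne(k, 0)), (0, True))


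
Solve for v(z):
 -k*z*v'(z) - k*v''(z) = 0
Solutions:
 v(z) = C1 + C2*erf(sqrt(2)*z/2)


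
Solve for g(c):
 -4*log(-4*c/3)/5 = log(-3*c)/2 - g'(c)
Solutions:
 g(c) = C1 + 13*c*log(-c)/10 + c*(-13 - 3*log(3) + 16*log(2))/10


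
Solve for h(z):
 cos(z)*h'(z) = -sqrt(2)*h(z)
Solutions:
 h(z) = C1*(sin(z) - 1)^(sqrt(2)/2)/(sin(z) + 1)^(sqrt(2)/2)


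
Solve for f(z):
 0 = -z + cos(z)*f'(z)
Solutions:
 f(z) = C1 + Integral(z/cos(z), z)


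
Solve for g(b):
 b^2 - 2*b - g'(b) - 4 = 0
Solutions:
 g(b) = C1 + b^3/3 - b^2 - 4*b


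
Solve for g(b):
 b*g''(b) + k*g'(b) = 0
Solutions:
 g(b) = C1 + b^(1 - re(k))*(C2*sin(log(b)*Abs(im(k))) + C3*cos(log(b)*im(k)))


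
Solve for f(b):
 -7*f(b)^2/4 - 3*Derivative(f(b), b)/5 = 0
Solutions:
 f(b) = 12/(C1 + 35*b)


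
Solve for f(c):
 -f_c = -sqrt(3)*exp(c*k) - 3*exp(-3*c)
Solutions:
 f(c) = C1 - exp(-3*c) + sqrt(3)*exp(c*k)/k


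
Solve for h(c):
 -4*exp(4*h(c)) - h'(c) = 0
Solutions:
 h(c) = log(-I*(1/(C1 + 16*c))^(1/4))
 h(c) = log(I*(1/(C1 + 16*c))^(1/4))
 h(c) = log(-(1/(C1 + 16*c))^(1/4))
 h(c) = log(1/(C1 + 16*c))/4


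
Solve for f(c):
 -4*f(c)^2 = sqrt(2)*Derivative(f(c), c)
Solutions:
 f(c) = 1/(C1 + 2*sqrt(2)*c)


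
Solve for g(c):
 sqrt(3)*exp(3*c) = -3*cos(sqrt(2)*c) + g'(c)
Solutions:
 g(c) = C1 + sqrt(3)*exp(3*c)/3 + 3*sqrt(2)*sin(sqrt(2)*c)/2


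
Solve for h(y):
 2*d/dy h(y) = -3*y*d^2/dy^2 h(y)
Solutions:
 h(y) = C1 + C2*y^(1/3)


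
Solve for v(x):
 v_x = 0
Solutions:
 v(x) = C1


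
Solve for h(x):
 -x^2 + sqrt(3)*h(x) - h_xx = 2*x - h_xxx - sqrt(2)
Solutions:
 h(x) = C1*exp(x*((-1 + sqrt(-4 + (-2 + 27*sqrt(3))^2)/2 + 27*sqrt(3)/2)^(-1/3) + 2 + (-1 + sqrt(-4 + (-2 + 27*sqrt(3))^2)/2 + 27*sqrt(3)/2)^(1/3))/6)*sin(sqrt(3)*x*(-(-1 + sqrt(-4 + (-2 + 27*sqrt(3))^2)/2 + 27*sqrt(3)/2)^(1/3) + (-1 + sqrt(-4 + (-2 + 27*sqrt(3))^2)/2 + 27*sqrt(3)/2)^(-1/3))/6) + C2*exp(x*((-1 + sqrt(-4 + (-2 + 27*sqrt(3))^2)/2 + 27*sqrt(3)/2)^(-1/3) + 2 + (-1 + sqrt(-4 + (-2 + 27*sqrt(3))^2)/2 + 27*sqrt(3)/2)^(1/3))/6)*cos(sqrt(3)*x*(-(-1 + sqrt(-4 + (-2 + 27*sqrt(3))^2)/2 + 27*sqrt(3)/2)^(1/3) + (-1 + sqrt(-4 + (-2 + 27*sqrt(3))^2)/2 + 27*sqrt(3)/2)^(-1/3))/6) + C3*exp(x*(-(-1 + sqrt(-4 + (-2 + 27*sqrt(3))^2)/2 + 27*sqrt(3)/2)^(1/3) - 1/(-1 + sqrt(-4 + (-2 + 27*sqrt(3))^2)/2 + 27*sqrt(3)/2)^(1/3) + 1)/3) + sqrt(3)*x^2/3 + 2*sqrt(3)*x/3 - sqrt(6)/3 + 2/3


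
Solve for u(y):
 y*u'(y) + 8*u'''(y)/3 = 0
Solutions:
 u(y) = C1 + Integral(C2*airyai(-3^(1/3)*y/2) + C3*airybi(-3^(1/3)*y/2), y)


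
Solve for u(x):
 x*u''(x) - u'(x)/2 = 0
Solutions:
 u(x) = C1 + C2*x^(3/2)


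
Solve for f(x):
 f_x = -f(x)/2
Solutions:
 f(x) = C1*exp(-x/2)


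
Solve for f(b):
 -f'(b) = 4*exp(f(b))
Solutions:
 f(b) = log(1/(C1 + 4*b))


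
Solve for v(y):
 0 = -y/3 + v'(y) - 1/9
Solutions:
 v(y) = C1 + y^2/6 + y/9


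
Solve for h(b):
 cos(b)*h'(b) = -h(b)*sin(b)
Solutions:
 h(b) = C1*cos(b)


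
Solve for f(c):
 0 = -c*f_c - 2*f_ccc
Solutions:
 f(c) = C1 + Integral(C2*airyai(-2^(2/3)*c/2) + C3*airybi(-2^(2/3)*c/2), c)


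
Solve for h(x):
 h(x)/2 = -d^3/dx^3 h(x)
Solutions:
 h(x) = C3*exp(-2^(2/3)*x/2) + (C1*sin(2^(2/3)*sqrt(3)*x/4) + C2*cos(2^(2/3)*sqrt(3)*x/4))*exp(2^(2/3)*x/4)


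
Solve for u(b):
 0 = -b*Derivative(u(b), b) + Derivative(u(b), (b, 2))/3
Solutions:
 u(b) = C1 + C2*erfi(sqrt(6)*b/2)


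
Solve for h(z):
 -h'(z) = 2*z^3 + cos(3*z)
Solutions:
 h(z) = C1 - z^4/2 - sin(3*z)/3


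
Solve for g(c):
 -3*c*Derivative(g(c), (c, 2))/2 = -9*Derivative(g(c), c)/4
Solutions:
 g(c) = C1 + C2*c^(5/2)


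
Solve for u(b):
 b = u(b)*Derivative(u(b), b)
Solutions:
 u(b) = -sqrt(C1 + b^2)
 u(b) = sqrt(C1 + b^2)


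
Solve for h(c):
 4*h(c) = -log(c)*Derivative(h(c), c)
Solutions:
 h(c) = C1*exp(-4*li(c))


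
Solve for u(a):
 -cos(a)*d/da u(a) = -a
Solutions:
 u(a) = C1 + Integral(a/cos(a), a)


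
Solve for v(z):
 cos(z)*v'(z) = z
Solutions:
 v(z) = C1 + Integral(z/cos(z), z)


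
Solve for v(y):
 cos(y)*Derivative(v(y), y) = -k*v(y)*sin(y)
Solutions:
 v(y) = C1*exp(k*log(cos(y)))


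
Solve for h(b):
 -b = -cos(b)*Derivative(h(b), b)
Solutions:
 h(b) = C1 + Integral(b/cos(b), b)


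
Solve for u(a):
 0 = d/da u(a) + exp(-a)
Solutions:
 u(a) = C1 + exp(-a)


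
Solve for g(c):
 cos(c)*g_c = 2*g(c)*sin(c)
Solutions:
 g(c) = C1/cos(c)^2


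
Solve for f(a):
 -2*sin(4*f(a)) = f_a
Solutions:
 f(a) = -acos((-C1 - exp(16*a))/(C1 - exp(16*a)))/4 + pi/2
 f(a) = acos((-C1 - exp(16*a))/(C1 - exp(16*a)))/4


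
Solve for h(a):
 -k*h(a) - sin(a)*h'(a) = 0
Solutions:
 h(a) = C1*exp(k*(-log(cos(a) - 1) + log(cos(a) + 1))/2)


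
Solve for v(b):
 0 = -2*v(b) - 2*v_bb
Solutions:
 v(b) = C1*sin(b) + C2*cos(b)


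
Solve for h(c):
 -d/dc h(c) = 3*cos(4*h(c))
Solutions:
 h(c) = -asin((C1 + exp(24*c))/(C1 - exp(24*c)))/4 + pi/4
 h(c) = asin((C1 + exp(24*c))/(C1 - exp(24*c)))/4


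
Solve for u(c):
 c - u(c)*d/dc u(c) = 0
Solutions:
 u(c) = -sqrt(C1 + c^2)
 u(c) = sqrt(C1 + c^2)


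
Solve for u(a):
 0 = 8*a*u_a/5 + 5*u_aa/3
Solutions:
 u(a) = C1 + C2*erf(2*sqrt(3)*a/5)


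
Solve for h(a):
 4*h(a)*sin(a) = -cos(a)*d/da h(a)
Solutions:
 h(a) = C1*cos(a)^4


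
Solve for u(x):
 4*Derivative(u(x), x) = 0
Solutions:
 u(x) = C1


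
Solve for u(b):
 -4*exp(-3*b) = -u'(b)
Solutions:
 u(b) = C1 - 4*exp(-3*b)/3


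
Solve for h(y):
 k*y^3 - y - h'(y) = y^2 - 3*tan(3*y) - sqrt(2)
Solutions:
 h(y) = C1 + k*y^4/4 - y^3/3 - y^2/2 + sqrt(2)*y - log(cos(3*y))


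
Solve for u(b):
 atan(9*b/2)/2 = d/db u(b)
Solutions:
 u(b) = C1 + b*atan(9*b/2)/2 - log(81*b^2 + 4)/18


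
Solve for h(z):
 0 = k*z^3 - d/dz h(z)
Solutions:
 h(z) = C1 + k*z^4/4


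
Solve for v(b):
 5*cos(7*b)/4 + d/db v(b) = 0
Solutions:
 v(b) = C1 - 5*sin(7*b)/28


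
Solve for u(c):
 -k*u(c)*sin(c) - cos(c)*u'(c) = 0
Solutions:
 u(c) = C1*exp(k*log(cos(c)))


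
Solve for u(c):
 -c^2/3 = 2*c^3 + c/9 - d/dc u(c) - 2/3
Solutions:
 u(c) = C1 + c^4/2 + c^3/9 + c^2/18 - 2*c/3


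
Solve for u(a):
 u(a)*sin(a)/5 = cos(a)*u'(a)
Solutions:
 u(a) = C1/cos(a)^(1/5)


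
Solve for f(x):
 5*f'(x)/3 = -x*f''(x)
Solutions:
 f(x) = C1 + C2/x^(2/3)


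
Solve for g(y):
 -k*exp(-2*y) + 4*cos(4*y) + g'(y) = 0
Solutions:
 g(y) = C1 - k*exp(-2*y)/2 - sin(4*y)


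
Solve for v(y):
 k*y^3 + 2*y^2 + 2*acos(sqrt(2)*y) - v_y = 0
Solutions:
 v(y) = C1 + k*y^4/4 + 2*y^3/3 + 2*y*acos(sqrt(2)*y) - sqrt(2)*sqrt(1 - 2*y^2)


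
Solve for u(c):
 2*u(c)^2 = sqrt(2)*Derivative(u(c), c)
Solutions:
 u(c) = -1/(C1 + sqrt(2)*c)


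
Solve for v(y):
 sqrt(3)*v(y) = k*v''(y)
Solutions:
 v(y) = C1*exp(-3^(1/4)*y*sqrt(1/k)) + C2*exp(3^(1/4)*y*sqrt(1/k))


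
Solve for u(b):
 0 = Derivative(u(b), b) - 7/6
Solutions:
 u(b) = C1 + 7*b/6


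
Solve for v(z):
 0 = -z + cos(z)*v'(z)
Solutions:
 v(z) = C1 + Integral(z/cos(z), z)


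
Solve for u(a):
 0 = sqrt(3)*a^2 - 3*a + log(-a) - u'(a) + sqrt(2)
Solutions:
 u(a) = C1 + sqrt(3)*a^3/3 - 3*a^2/2 + a*log(-a) + a*(-1 + sqrt(2))


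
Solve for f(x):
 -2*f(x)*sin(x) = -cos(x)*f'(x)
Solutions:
 f(x) = C1/cos(x)^2


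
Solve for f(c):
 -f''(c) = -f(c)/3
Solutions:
 f(c) = C1*exp(-sqrt(3)*c/3) + C2*exp(sqrt(3)*c/3)


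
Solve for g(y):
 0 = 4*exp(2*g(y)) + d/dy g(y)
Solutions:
 g(y) = log(-sqrt(-1/(C1 - 4*y))) - log(2)/2
 g(y) = log(-1/(C1 - 4*y))/2 - log(2)/2


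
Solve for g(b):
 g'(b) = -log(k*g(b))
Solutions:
 li(k*g(b))/k = C1 - b


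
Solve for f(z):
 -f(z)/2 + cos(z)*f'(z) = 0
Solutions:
 f(z) = C1*(sin(z) + 1)^(1/4)/(sin(z) - 1)^(1/4)


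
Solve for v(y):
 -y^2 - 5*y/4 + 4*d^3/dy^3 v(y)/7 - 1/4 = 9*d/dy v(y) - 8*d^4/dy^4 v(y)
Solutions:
 v(y) = C1 + C2*exp(-y*(2*2^(1/3)/(63*sqrt(1750245) + 83347)^(1/3) + 4 + 2^(2/3)*(63*sqrt(1750245) + 83347)^(1/3))/168)*sin(2^(1/3)*sqrt(3)*y*(-2^(1/3)*(63*sqrt(1750245) + 83347)^(1/3) + 2/(63*sqrt(1750245) + 83347)^(1/3))/168) + C3*exp(-y*(2*2^(1/3)/(63*sqrt(1750245) + 83347)^(1/3) + 4 + 2^(2/3)*(63*sqrt(1750245) + 83347)^(1/3))/168)*cos(2^(1/3)*sqrt(3)*y*(-2^(1/3)*(63*sqrt(1750245) + 83347)^(1/3) + 2/(63*sqrt(1750245) + 83347)^(1/3))/168) + C4*exp(y*(-2 + 2*2^(1/3)/(63*sqrt(1750245) + 83347)^(1/3) + 2^(2/3)*(63*sqrt(1750245) + 83347)^(1/3))/84) - y^3/27 - 5*y^2/72 - 95*y/2268


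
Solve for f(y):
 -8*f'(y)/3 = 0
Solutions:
 f(y) = C1


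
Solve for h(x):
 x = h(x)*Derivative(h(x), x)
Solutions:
 h(x) = -sqrt(C1 + x^2)
 h(x) = sqrt(C1 + x^2)


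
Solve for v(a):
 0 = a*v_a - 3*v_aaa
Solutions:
 v(a) = C1 + Integral(C2*airyai(3^(2/3)*a/3) + C3*airybi(3^(2/3)*a/3), a)


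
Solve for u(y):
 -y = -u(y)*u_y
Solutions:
 u(y) = -sqrt(C1 + y^2)
 u(y) = sqrt(C1 + y^2)


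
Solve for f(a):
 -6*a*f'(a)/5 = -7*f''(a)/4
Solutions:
 f(a) = C1 + C2*erfi(2*sqrt(105)*a/35)


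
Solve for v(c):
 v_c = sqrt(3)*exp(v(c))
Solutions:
 v(c) = log(-1/(C1 + sqrt(3)*c))


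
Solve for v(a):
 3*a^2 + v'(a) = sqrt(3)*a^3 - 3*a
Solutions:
 v(a) = C1 + sqrt(3)*a^4/4 - a^3 - 3*a^2/2


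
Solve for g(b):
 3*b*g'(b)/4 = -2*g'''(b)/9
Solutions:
 g(b) = C1 + Integral(C2*airyai(-3*b/2) + C3*airybi(-3*b/2), b)


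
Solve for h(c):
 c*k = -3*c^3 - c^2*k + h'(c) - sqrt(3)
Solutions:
 h(c) = C1 + 3*c^4/4 + c^3*k/3 + c^2*k/2 + sqrt(3)*c


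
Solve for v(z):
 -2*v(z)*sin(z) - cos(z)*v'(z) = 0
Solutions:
 v(z) = C1*cos(z)^2


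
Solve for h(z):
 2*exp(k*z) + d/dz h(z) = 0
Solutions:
 h(z) = C1 - 2*exp(k*z)/k


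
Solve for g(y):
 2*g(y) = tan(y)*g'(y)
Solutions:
 g(y) = C1*sin(y)^2


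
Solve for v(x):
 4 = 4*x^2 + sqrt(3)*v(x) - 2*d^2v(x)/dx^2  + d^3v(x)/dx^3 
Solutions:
 v(x) = C1*exp(x*(4/(-8 + sqrt(-256 + (-16 + 27*sqrt(3))^2)/2 + 27*sqrt(3)/2)^(1/3) + (-8 + sqrt(-256 + (-16 + 27*sqrt(3))^2)/2 + 27*sqrt(3)/2)^(1/3) + 4)/6)*sin(sqrt(3)*x*(-(-8 + sqrt(-256 + (-16 + 27*sqrt(3))^2)/2 + 27*sqrt(3)/2)^(1/3) + 4/(-8 + sqrt(-256 + (-16 + 27*sqrt(3))^2)/2 + 27*sqrt(3)/2)^(1/3))/6) + C2*exp(x*(4/(-8 + sqrt(-256 + (-16 + 27*sqrt(3))^2)/2 + 27*sqrt(3)/2)^(1/3) + (-8 + sqrt(-256 + (-16 + 27*sqrt(3))^2)/2 + 27*sqrt(3)/2)^(1/3) + 4)/6)*cos(sqrt(3)*x*(-(-8 + sqrt(-256 + (-16 + 27*sqrt(3))^2)/2 + 27*sqrt(3)/2)^(1/3) + 4/(-8 + sqrt(-256 + (-16 + 27*sqrt(3))^2)/2 + 27*sqrt(3)/2)^(1/3))/6) + C3*exp(x*(-(-8 + sqrt(-256 + (-16 + 27*sqrt(3))^2)/2 + 27*sqrt(3)/2)^(1/3) - 4/(-8 + sqrt(-256 + (-16 + 27*sqrt(3))^2)/2 + 27*sqrt(3)/2)^(1/3) + 2)/3) - 4*sqrt(3)*x^2/3 - 16/3 + 4*sqrt(3)/3


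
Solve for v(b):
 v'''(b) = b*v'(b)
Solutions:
 v(b) = C1 + Integral(C2*airyai(b) + C3*airybi(b), b)


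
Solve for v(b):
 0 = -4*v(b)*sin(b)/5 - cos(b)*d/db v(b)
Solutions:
 v(b) = C1*cos(b)^(4/5)


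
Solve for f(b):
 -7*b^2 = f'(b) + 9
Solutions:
 f(b) = C1 - 7*b^3/3 - 9*b


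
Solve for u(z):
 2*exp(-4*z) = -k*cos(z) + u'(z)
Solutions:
 u(z) = C1 + k*sin(z) - exp(-4*z)/2


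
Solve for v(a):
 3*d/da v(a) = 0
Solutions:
 v(a) = C1


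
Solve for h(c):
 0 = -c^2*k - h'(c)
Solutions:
 h(c) = C1 - c^3*k/3


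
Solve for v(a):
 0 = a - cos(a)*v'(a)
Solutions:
 v(a) = C1 + Integral(a/cos(a), a)


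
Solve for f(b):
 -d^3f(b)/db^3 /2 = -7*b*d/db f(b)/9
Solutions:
 f(b) = C1 + Integral(C2*airyai(42^(1/3)*b/3) + C3*airybi(42^(1/3)*b/3), b)


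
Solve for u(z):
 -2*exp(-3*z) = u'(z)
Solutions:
 u(z) = C1 + 2*exp(-3*z)/3


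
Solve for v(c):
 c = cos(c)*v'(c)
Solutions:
 v(c) = C1 + Integral(c/cos(c), c)


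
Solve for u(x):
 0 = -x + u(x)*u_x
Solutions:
 u(x) = -sqrt(C1 + x^2)
 u(x) = sqrt(C1 + x^2)


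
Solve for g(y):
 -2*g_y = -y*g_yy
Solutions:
 g(y) = C1 + C2*y^3


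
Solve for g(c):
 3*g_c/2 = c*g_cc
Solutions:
 g(c) = C1 + C2*c^(5/2)


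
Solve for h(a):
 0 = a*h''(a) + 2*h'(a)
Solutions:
 h(a) = C1 + C2/a


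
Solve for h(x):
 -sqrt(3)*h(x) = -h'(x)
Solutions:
 h(x) = C1*exp(sqrt(3)*x)


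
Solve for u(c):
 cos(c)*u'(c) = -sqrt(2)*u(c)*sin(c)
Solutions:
 u(c) = C1*cos(c)^(sqrt(2))


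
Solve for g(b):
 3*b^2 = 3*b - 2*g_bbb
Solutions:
 g(b) = C1 + C2*b + C3*b^2 - b^5/40 + b^4/16


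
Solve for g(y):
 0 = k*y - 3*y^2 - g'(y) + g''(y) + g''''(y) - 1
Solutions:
 g(y) = C1 + C2*exp(-y*(-2*18^(1/3)/(9 + sqrt(93))^(1/3) + 12^(1/3)*(9 + sqrt(93))^(1/3))/12)*sin(2^(1/3)*3^(1/6)*y*(6/(9 + sqrt(93))^(1/3) + 2^(1/3)*3^(2/3)*(9 + sqrt(93))^(1/3))/12) + C3*exp(-y*(-2*18^(1/3)/(9 + sqrt(93))^(1/3) + 12^(1/3)*(9 + sqrt(93))^(1/3))/12)*cos(2^(1/3)*3^(1/6)*y*(6/(9 + sqrt(93))^(1/3) + 2^(1/3)*3^(2/3)*(9 + sqrt(93))^(1/3))/12) + C4*exp(y*(-2*18^(1/3)/(9 + sqrt(93))^(1/3) + 12^(1/3)*(9 + sqrt(93))^(1/3))/6) + k*y^2/2 + k*y - y^3 - 3*y^2 - 7*y


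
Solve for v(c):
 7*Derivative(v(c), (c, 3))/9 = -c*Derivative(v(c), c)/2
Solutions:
 v(c) = C1 + Integral(C2*airyai(-42^(2/3)*c/14) + C3*airybi(-42^(2/3)*c/14), c)


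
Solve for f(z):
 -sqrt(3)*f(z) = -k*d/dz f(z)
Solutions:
 f(z) = C1*exp(sqrt(3)*z/k)


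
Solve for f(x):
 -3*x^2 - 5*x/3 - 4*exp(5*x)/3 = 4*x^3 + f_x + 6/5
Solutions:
 f(x) = C1 - x^4 - x^3 - 5*x^2/6 - 6*x/5 - 4*exp(5*x)/15


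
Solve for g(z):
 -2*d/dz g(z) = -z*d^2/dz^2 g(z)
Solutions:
 g(z) = C1 + C2*z^3


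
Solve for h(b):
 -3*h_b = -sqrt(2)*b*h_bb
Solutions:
 h(b) = C1 + C2*b^(1 + 3*sqrt(2)/2)


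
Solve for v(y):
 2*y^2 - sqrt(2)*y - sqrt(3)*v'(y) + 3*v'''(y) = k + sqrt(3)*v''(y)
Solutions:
 v(y) = C1 + C2*exp(sqrt(3)*y*(1 - sqrt(1 + 4*sqrt(3)))/6) + C3*exp(sqrt(3)*y*(1 + sqrt(1 + 4*sqrt(3)))/6) - sqrt(3)*k*y/3 + 2*sqrt(3)*y^3/9 - 2*sqrt(3)*y^2/3 - sqrt(6)*y^2/6 + sqrt(6)*y/3 + 4*sqrt(3)*y/3 + 4*y


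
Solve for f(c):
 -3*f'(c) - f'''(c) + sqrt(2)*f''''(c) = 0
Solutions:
 f(c) = C1 + C2*exp(c*(-2^(1/3)*(9*sqrt(166) + 82*sqrt(2))^(1/3) - 2^(2/3)/(9*sqrt(166) + 82*sqrt(2))^(1/3) + 2*sqrt(2))/12)*sin(2^(1/3)*sqrt(3)*c*(-(9*sqrt(166) + 82*sqrt(2))^(1/3) + 2^(1/3)/(9*sqrt(166) + 82*sqrt(2))^(1/3))/12) + C3*exp(c*(-2^(1/3)*(9*sqrt(166) + 82*sqrt(2))^(1/3) - 2^(2/3)/(9*sqrt(166) + 82*sqrt(2))^(1/3) + 2*sqrt(2))/12)*cos(2^(1/3)*sqrt(3)*c*(-(9*sqrt(166) + 82*sqrt(2))^(1/3) + 2^(1/3)/(9*sqrt(166) + 82*sqrt(2))^(1/3))/12) + C4*exp(c*(2^(2/3)/(9*sqrt(166) + 82*sqrt(2))^(1/3) + sqrt(2) + 2^(1/3)*(9*sqrt(166) + 82*sqrt(2))^(1/3))/6)


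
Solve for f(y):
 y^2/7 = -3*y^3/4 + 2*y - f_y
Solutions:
 f(y) = C1 - 3*y^4/16 - y^3/21 + y^2


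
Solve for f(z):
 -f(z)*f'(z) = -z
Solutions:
 f(z) = -sqrt(C1 + z^2)
 f(z) = sqrt(C1 + z^2)


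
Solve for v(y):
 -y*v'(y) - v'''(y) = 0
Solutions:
 v(y) = C1 + Integral(C2*airyai(-y) + C3*airybi(-y), y)
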